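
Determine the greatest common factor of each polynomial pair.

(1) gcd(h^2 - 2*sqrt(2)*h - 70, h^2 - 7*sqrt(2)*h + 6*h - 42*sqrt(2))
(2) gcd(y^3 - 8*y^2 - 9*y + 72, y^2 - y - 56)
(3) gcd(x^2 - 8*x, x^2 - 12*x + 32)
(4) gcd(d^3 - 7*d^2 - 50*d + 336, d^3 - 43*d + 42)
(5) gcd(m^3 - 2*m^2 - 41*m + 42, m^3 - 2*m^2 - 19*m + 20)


(1) = h - 7*sqrt(2)
(2) = y - 8
(3) = x - 8
(4) = d^2 + d - 42
(5) = gcd((m - 7)*(m - 1)*(m + 6), (m - 5)*(m - 1)*(m + 4)) = m - 1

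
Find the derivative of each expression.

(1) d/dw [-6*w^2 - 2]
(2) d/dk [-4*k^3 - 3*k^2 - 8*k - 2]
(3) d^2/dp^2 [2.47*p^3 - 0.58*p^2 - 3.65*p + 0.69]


(1) = -12*w
(2) = -12*k^2 - 6*k - 8
(3) = 14.82*p - 1.16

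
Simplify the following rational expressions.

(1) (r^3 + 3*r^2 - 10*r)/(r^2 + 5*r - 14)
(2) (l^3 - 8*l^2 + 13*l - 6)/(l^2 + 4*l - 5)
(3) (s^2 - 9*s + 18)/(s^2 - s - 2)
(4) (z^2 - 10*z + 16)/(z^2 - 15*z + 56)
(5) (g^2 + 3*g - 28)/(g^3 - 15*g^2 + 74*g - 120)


(1) = (r^2 + 5*r)/(r + 7)
(2) = (l^2 - 7*l + 6)/(l + 5)
(3) = (s^2 - 9*s + 18)/(s^2 - s - 2)
(4) = (z - 2)/(z - 7)
(5) = (g + 7)/(g^2 - 11*g + 30)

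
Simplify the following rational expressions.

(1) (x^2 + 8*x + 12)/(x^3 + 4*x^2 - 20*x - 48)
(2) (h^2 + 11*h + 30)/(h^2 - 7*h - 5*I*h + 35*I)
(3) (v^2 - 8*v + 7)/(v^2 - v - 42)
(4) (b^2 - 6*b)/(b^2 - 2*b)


(1) = 1/(x - 4)
(2) = (h^2 + 11*h + 30)/(h^2 + h*(-7 - 5*I) + 35*I)
(3) = (v - 1)/(v + 6)
(4) = (b - 6)/(b - 2)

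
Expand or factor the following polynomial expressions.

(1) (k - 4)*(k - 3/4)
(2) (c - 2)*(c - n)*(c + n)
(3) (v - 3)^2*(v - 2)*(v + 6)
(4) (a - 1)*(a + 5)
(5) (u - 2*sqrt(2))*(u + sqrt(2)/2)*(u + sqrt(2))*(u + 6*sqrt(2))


(1) = k^2 - 19*k/4 + 3
(2) = c^3 - 2*c^2 - c*n^2 + 2*n^2
(3) = v^4 - 2*v^3 - 27*v^2 + 108*v - 108
(4) = a^2 + 4*a - 5
(5) = u^4 + 11*sqrt(2)*u^3/2 - 11*u^2 - 32*sqrt(2)*u - 24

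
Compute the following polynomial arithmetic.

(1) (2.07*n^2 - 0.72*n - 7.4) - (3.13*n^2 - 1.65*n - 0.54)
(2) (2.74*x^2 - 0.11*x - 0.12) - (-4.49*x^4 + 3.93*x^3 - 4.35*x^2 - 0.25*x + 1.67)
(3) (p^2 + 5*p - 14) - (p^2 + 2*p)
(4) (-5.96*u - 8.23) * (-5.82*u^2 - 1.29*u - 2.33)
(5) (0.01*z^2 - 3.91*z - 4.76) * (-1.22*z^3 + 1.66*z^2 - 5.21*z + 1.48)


(1) = -1.06*n^2 + 0.93*n - 6.86
(2) = 4.49*x^4 - 3.93*x^3 + 7.09*x^2 + 0.14*x - 1.79
(3) = 3*p - 14
(4) = 34.6872*u^3 + 55.587*u^2 + 24.5035*u + 19.1759
(5) = -0.0122*z^5 + 4.7868*z^4 - 0.7355*z^3 + 12.4843*z^2 + 19.0128*z - 7.0448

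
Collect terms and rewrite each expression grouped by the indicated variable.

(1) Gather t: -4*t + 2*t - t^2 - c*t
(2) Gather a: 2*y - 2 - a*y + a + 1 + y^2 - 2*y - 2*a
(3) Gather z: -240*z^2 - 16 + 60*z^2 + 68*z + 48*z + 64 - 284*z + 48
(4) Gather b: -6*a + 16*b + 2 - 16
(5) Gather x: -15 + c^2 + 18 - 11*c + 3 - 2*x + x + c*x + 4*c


(1) = -t^2 + t*(-c - 2)
(2) = a*(-y - 1) + y^2 - 1
(3) = -180*z^2 - 168*z + 96
(4) = -6*a + 16*b - 14
(5) = c^2 - 7*c + x*(c - 1) + 6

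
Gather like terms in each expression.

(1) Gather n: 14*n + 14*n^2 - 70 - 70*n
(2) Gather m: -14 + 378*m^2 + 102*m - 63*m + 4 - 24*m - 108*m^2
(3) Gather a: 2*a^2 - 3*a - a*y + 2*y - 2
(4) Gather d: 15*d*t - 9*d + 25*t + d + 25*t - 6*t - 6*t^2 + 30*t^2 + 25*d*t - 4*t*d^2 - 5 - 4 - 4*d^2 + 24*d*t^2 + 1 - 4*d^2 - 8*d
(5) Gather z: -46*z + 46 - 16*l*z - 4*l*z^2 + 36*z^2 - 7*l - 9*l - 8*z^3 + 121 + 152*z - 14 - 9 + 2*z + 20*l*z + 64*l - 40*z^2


(1) = 14*n^2 - 56*n - 70
(2) = 270*m^2 + 15*m - 10
(3) = 2*a^2 + a*(-y - 3) + 2*y - 2
(4) = d^2*(-4*t - 8) + d*(24*t^2 + 40*t - 16) + 24*t^2 + 44*t - 8
(5) = 48*l - 8*z^3 + z^2*(-4*l - 4) + z*(4*l + 108) + 144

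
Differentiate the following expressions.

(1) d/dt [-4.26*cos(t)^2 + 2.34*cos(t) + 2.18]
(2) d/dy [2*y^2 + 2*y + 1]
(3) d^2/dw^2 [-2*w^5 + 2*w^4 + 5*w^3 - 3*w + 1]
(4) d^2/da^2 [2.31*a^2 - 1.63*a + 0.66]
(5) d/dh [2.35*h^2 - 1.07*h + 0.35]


(1) = (8.52*cos(t) - 2.34)*sin(t)
(2) = 4*y + 2
(3) = 2*w*(-20*w^2 + 12*w + 15)
(4) = 4.62000000000000
(5) = 4.7*h - 1.07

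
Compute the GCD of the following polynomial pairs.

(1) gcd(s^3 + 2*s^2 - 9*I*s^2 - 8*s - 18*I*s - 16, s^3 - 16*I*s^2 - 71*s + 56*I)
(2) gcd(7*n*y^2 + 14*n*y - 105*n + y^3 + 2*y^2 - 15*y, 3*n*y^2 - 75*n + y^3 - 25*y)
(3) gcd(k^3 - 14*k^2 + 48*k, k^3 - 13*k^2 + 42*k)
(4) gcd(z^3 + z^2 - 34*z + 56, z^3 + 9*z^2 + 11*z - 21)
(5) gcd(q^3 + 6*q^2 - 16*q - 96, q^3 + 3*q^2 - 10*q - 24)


(1) = gcd((s + 2)*(s - 8*I)*(s - I), (s - 8*I)*(s - 7*I)*(s - I)) = s^2 - 9*I*s - 8
(2) = y + 5
(3) = k^2 - 6*k
(4) = z + 7
(5) = q + 4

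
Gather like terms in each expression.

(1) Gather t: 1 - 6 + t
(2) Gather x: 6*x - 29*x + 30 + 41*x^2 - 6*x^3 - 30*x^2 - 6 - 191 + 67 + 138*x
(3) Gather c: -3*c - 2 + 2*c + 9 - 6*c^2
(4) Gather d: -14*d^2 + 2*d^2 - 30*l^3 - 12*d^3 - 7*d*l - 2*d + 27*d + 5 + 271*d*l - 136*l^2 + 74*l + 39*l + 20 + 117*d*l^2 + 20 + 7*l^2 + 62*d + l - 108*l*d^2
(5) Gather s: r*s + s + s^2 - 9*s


(1) = t - 5
(2) = -6*x^3 + 11*x^2 + 115*x - 100
(3) = -6*c^2 - c + 7
(4) = -12*d^3 + d^2*(-108*l - 12) + d*(117*l^2 + 264*l + 87) - 30*l^3 - 129*l^2 + 114*l + 45
(5) = s^2 + s*(r - 8)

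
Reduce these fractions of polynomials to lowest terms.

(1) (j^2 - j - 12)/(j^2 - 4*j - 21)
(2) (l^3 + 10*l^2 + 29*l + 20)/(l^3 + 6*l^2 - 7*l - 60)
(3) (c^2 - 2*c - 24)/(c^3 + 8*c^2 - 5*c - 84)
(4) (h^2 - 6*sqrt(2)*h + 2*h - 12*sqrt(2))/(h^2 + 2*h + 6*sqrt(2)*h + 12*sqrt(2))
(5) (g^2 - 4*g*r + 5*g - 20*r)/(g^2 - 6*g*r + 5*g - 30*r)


(1) = (j - 4)/(j - 7)
(2) = (l + 1)/(l - 3)
(3) = (c - 6)/(c^2 + 4*c - 21)
(4) = (h - 6*sqrt(2))/(h + 6*sqrt(2))
(5) = (-g + 4*r)/(-g + 6*r)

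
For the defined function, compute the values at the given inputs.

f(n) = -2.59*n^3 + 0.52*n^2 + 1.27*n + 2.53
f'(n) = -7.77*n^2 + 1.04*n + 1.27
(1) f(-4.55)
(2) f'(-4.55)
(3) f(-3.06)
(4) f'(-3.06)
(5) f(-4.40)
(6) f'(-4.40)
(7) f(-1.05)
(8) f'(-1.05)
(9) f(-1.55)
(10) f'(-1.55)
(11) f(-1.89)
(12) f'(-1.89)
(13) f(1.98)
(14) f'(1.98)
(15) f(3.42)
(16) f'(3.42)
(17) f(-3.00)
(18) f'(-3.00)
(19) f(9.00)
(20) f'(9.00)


(1) = 251.49
(2) = -164.32
(3) = 77.72
(4) = -74.67
(5) = 227.64
(6) = -153.73
(7) = 4.77
(8) = -8.39
(9) = 11.46
(10) = -19.01
(11) = 19.47
(12) = -28.45
(13) = -13.02
(14) = -27.13
(15) = -90.65
(16) = -86.05
(17) = 73.33
(18) = -71.78
(19) = -1832.03
(20) = -618.74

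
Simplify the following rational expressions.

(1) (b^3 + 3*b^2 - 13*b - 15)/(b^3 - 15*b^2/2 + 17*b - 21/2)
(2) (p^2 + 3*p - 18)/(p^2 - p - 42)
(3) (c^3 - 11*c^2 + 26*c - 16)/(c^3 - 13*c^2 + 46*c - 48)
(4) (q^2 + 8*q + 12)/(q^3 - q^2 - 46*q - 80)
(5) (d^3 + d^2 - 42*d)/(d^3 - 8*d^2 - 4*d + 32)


(1) = (2*b^2 + 12*b + 10)/(2*b^2 - 9*b + 7)
(2) = (p - 3)/(p - 7)
(3) = (c - 1)/(c - 3)
(4) = (q + 6)/(q^2 - 3*q - 40)
(5) = (d^3 + d^2 - 42*d)/(d^3 - 8*d^2 - 4*d + 32)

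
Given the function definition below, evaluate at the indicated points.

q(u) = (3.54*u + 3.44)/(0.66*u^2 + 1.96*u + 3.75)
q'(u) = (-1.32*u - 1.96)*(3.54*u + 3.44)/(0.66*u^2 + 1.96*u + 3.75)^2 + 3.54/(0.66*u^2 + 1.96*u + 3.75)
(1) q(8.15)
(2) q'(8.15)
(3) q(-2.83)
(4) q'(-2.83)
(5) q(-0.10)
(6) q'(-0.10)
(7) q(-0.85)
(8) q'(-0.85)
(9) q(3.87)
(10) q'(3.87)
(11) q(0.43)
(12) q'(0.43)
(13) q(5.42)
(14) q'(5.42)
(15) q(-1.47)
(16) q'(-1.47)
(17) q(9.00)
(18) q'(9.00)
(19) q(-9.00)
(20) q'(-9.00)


(1) = 0.51
(2) = -0.05
(3) = -1.89
(4) = 0.06
(5) = 0.87
(6) = 0.55
(7) = 0.17
(8) = 1.33
(9) = 0.81
(10) = -0.10
(11) = 1.05
(12) = 0.19
(13) = 0.67
(14) = -0.08
(15) = -0.77
(16) = 1.55
(17) = 0.47
(18) = -0.04
(19) = -0.72
(20) = -0.09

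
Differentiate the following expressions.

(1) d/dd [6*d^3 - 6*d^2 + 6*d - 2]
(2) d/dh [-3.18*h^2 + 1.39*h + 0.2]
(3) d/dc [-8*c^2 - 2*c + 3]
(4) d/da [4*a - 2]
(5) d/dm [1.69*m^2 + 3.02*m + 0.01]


(1) = 18*d^2 - 12*d + 6
(2) = 1.39 - 6.36*h
(3) = -16*c - 2
(4) = 4
(5) = 3.38*m + 3.02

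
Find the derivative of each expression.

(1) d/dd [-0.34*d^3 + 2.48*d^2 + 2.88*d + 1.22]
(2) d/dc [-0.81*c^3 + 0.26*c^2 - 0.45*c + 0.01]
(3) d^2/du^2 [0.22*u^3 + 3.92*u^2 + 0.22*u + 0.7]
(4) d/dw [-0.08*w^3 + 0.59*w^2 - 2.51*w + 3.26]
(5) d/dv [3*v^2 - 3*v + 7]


(1) = -1.02*d^2 + 4.96*d + 2.88
(2) = -2.43*c^2 + 0.52*c - 0.45
(3) = 1.32*u + 7.84
(4) = -0.24*w^2 + 1.18*w - 2.51
(5) = 6*v - 3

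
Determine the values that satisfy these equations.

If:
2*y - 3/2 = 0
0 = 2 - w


Then:
w = 2
y = 3/4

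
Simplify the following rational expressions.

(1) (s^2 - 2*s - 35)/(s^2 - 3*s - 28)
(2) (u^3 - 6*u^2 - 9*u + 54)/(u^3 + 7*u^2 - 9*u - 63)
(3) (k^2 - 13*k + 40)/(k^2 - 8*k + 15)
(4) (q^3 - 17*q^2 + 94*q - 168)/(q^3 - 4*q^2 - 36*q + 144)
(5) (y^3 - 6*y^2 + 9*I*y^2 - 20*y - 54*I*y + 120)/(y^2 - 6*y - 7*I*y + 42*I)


(1) = (s + 5)/(s + 4)
(2) = (u - 6)/(u + 7)
(3) = (k - 8)/(k - 3)
(4) = (q - 7)/(q + 6)
(5) = (y^2 + 9*I*y - 20)/(y - 7*I)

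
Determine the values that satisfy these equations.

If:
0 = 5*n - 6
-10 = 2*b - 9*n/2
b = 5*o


Then:
b = -23/10
n = 6/5
o = -23/50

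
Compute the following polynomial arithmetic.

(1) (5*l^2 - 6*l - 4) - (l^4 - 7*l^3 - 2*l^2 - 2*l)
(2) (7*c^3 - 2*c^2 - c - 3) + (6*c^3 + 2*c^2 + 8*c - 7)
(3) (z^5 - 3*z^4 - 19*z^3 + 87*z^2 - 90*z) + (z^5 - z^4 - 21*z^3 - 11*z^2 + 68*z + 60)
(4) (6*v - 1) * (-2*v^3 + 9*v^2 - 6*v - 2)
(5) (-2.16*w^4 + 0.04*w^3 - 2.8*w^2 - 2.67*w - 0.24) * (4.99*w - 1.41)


(1) = -l^4 + 7*l^3 + 7*l^2 - 4*l - 4
(2) = 13*c^3 + 7*c - 10
(3) = 2*z^5 - 4*z^4 - 40*z^3 + 76*z^2 - 22*z + 60
(4) = -12*v^4 + 56*v^3 - 45*v^2 - 6*v + 2
(5) = -10.7784*w^5 + 3.2452*w^4 - 14.0284*w^3 - 9.3753*w^2 + 2.5671*w + 0.3384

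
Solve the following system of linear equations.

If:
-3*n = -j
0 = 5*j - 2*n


Then:
j = 0
n = 0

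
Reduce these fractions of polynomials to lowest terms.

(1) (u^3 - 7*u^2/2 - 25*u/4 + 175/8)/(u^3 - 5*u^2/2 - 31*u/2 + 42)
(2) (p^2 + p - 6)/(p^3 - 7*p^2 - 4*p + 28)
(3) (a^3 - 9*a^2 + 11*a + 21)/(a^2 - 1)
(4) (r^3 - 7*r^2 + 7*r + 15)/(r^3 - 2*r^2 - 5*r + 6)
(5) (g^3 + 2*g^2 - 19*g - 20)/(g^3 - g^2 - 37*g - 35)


(1) = (4*u^2 - 25)/(4*u^2 + 4*u - 48)
(2) = (p + 3)/(p^2 - 5*p - 14)
(3) = (a^2 - 10*a + 21)/(a - 1)
(4) = (r^2 - 4*r - 5)/(r^2 + r - 2)
(5) = (g - 4)/(g - 7)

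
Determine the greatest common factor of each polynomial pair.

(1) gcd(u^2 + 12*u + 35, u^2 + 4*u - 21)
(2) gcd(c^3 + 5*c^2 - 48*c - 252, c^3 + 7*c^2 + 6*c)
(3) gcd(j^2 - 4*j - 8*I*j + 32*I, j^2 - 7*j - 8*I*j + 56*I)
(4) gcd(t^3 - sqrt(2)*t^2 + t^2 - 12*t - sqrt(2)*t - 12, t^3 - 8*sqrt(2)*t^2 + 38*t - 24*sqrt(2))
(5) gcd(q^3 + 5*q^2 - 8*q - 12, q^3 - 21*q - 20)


(1) = u + 7
(2) = c + 6
(3) = j - 8*I
(4) = gcd((t + 1)*(t - 3*sqrt(2))*(t + 2*sqrt(2)), (t - 4*sqrt(2))*(t - 3*sqrt(2))*(t - sqrt(2))) = t - 3*sqrt(2)
(5) = q + 1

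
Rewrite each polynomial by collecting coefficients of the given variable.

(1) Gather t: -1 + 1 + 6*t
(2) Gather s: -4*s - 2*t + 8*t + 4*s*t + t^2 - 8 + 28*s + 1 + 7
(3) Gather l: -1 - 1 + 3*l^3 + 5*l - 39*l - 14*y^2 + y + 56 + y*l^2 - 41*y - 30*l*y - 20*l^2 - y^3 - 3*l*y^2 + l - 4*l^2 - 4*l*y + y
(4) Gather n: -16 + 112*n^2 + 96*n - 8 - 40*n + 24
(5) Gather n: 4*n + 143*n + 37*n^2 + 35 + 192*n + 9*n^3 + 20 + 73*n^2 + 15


(1) = 6*t
(2) = s*(4*t + 24) + t^2 + 6*t
(3) = 3*l^3 + l^2*(y - 24) + l*(-3*y^2 - 34*y - 33) - y^3 - 14*y^2 - 39*y + 54
(4) = 112*n^2 + 56*n
(5) = 9*n^3 + 110*n^2 + 339*n + 70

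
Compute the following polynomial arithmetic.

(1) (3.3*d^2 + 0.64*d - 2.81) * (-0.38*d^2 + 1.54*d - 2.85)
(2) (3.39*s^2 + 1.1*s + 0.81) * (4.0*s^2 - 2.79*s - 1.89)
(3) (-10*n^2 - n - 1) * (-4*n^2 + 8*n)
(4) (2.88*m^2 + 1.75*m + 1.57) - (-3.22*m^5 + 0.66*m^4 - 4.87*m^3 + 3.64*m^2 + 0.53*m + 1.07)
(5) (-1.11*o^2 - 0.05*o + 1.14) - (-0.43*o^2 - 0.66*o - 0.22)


(1) = -1.254*d^4 + 4.8388*d^3 - 7.3516*d^2 - 6.1514*d + 8.0085
(2) = 13.56*s^4 - 5.0581*s^3 - 6.2361*s^2 - 4.3389*s - 1.5309
(3) = 40*n^4 - 76*n^3 - 4*n^2 - 8*n
(4) = 3.22*m^5 - 0.66*m^4 + 4.87*m^3 - 0.76*m^2 + 1.22*m + 0.5
(5) = -0.68*o^2 + 0.61*o + 1.36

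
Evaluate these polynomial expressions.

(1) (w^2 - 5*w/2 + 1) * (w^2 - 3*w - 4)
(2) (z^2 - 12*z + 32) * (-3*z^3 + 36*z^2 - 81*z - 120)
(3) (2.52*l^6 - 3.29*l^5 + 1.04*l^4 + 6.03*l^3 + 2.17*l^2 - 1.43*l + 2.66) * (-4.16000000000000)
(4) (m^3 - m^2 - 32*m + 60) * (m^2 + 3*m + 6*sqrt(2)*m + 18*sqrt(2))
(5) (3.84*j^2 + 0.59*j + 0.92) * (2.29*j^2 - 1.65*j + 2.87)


(1) = w^4 - 11*w^3/2 + 9*w^2/2 + 7*w - 4
(2) = -3*z^5 + 72*z^4 - 609*z^3 + 2004*z^2 - 1152*z - 3840
(3) = -10.4832*l^6 + 13.6864*l^5 - 4.3264*l^4 - 25.0848*l^3 - 9.0272*l^2 + 5.9488*l - 11.0656
(4) = m^5 + 2*m^4 + 6*sqrt(2)*m^4 - 35*m^3 + 12*sqrt(2)*m^3 - 210*sqrt(2)*m^2 - 36*m^2 - 216*sqrt(2)*m + 180*m + 1080*sqrt(2)
(5) = 8.7936*j^4 - 4.9849*j^3 + 12.1541*j^2 + 0.1753*j + 2.6404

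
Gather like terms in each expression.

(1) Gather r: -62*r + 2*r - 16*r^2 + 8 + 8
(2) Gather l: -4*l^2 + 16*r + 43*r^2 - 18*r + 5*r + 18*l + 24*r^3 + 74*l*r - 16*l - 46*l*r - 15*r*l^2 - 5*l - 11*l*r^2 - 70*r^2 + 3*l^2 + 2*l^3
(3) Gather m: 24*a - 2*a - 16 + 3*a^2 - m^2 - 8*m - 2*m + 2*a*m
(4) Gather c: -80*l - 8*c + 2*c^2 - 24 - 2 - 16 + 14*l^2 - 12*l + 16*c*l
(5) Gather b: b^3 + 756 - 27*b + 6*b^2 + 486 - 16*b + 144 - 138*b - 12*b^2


(1) = -16*r^2 - 60*r + 16
(2) = 2*l^3 + l^2*(-15*r - 1) + l*(-11*r^2 + 28*r - 3) + 24*r^3 - 27*r^2 + 3*r
(3) = 3*a^2 + 22*a - m^2 + m*(2*a - 10) - 16
(4) = 2*c^2 + c*(16*l - 8) + 14*l^2 - 92*l - 42
(5) = b^3 - 6*b^2 - 181*b + 1386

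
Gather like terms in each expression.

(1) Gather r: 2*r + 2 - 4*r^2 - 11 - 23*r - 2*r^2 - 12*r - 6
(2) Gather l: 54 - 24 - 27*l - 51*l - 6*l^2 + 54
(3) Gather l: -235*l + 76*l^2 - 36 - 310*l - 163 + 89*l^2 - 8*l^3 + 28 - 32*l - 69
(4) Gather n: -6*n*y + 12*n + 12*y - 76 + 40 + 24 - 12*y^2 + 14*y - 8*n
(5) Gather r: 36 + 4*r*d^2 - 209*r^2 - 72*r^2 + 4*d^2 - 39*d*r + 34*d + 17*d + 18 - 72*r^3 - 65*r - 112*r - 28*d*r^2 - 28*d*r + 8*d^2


(1) = -6*r^2 - 33*r - 15
(2) = -6*l^2 - 78*l + 84
(3) = -8*l^3 + 165*l^2 - 577*l - 240
(4) = n*(4 - 6*y) - 12*y^2 + 26*y - 12
(5) = 12*d^2 + 51*d - 72*r^3 + r^2*(-28*d - 281) + r*(4*d^2 - 67*d - 177) + 54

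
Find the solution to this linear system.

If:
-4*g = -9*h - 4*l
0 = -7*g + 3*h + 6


Then:
g = 18/17 - 4*l/17
h = 8/17 - 28*l/51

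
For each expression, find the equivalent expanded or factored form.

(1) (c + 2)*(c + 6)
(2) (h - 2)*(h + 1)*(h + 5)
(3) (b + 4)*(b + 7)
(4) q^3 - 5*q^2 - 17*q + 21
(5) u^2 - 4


(1) = c^2 + 8*c + 12
(2) = h^3 + 4*h^2 - 7*h - 10
(3) = b^2 + 11*b + 28
(4) = (q - 7)*(q - 1)*(q + 3)
(5) = (u - 2)*(u + 2)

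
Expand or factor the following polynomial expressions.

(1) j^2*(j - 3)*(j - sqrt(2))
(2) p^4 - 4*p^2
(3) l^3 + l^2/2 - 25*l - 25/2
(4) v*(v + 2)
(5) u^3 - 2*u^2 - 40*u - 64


(1) = j^4 - 3*j^3 - sqrt(2)*j^3 + 3*sqrt(2)*j^2
(2) = p^2*(p - 2)*(p + 2)
(3) = (l - 5)*(l + 1/2)*(l + 5)
(4) = v^2 + 2*v
(5) = (u - 8)*(u + 2)*(u + 4)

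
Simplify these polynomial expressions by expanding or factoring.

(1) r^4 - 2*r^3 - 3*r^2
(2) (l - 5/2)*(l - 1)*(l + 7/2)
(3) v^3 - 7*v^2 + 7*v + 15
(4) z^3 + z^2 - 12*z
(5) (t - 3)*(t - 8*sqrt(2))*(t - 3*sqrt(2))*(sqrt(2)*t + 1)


(1) = r^2*(r - 3)*(r + 1)
(2) = l^3 - 39*l/4 + 35/4
(3) = (v - 5)*(v - 3)*(v + 1)
(4) = z*(z - 3)*(z + 4)
(5) = sqrt(2)*t^4 - 21*t^3 - 3*sqrt(2)*t^3 + 37*sqrt(2)*t^2 + 63*t^2 - 111*sqrt(2)*t + 48*t - 144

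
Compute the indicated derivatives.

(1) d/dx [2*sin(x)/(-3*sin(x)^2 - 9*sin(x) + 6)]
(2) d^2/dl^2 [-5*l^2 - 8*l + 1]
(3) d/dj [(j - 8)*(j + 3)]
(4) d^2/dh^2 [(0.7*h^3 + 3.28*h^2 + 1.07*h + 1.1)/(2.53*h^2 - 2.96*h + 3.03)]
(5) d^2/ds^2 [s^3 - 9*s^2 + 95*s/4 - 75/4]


(1) = 2*(sin(x)^2 + 2)*cos(x)/(3*(sin(x)^2 + 3*sin(x) - 2)^2)
(2) = -10
(3) = 2*j - 5
(4) = (64.358434*h^3 - 146.287932*h^2 - 60.081378*h + 81.830476)/(16.194277*h^6 - 56.839992*h^5 + 124.684725*h^4 - 162.08072*h^3 + 149.325975*h^2 - 81.526392*h + 27.818127)
(5) = 6*s - 18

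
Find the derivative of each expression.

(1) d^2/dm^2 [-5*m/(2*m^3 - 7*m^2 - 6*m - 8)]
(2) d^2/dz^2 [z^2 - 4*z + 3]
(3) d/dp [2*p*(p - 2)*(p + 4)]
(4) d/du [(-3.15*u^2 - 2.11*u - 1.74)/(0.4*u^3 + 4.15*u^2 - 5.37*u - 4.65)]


(1) = 10*(4*m*(-3*m^2 + 7*m + 3)^2 + (6*m^2 + m*(6*m - 7) - 14*m - 6)*(-2*m^3 + 7*m^2 + 6*m + 8))/(-2*m^3 + 7*m^2 + 6*m + 8)^3
(2) = 2
(3) = 6*p^2 + 8*p - 16
(4) = (1.26*u^4 + 1.688*u^3 + 27.76*u^2 + 43.737*u + 0.4677)/(0.16*u^6 + 3.32*u^5 + 12.9265*u^4 - 48.291*u^3 - 9.7581*u^2 + 49.941*u + 21.6225)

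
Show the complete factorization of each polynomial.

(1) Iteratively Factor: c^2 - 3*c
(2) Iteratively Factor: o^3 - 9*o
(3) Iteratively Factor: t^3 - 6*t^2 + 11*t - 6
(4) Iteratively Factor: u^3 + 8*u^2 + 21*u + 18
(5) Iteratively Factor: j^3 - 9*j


(1) = (c - 3)*(c)
(2) = (o - 3)*(o^2 + 3*o) = (o - 3)*(o + 3)*(o)
(3) = (t - 3)*(t^2 - 3*t + 2) = (t - 3)*(t - 2)*(t - 1)
(4) = (u + 3)*(u^2 + 5*u + 6) = (u + 2)*(u + 3)*(u + 3)
(5) = (j + 3)*(j^2 - 3*j) = (j - 3)*(j + 3)*(j)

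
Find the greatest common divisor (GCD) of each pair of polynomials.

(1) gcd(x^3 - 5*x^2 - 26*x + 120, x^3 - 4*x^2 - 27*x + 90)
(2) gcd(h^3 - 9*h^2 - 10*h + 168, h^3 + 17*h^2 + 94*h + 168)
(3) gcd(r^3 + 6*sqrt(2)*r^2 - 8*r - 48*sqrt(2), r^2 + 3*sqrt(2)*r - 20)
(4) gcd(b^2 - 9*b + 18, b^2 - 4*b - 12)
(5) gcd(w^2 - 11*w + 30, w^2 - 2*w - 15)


(1) = gcd((x - 6)*(x - 4)*(x + 5), (x - 6)*(x - 3)*(x + 5)) = x^2 - x - 30
(2) = h + 4
(3) = gcd((r - 2*sqrt(2))*(r + 2*sqrt(2))*(r + 6*sqrt(2)), (r - 2*sqrt(2))*(r + 5*sqrt(2))) = r - 2*sqrt(2)
(4) = gcd((b - 6)*(b - 3), (b - 6)*(b + 2)) = b - 6
(5) = w - 5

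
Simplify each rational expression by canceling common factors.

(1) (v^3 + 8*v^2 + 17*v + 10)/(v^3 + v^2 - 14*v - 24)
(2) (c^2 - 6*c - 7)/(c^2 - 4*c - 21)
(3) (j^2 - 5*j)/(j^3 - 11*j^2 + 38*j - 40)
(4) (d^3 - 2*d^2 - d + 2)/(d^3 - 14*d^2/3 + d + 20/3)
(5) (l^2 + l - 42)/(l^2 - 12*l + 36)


(1) = (v^2 + 6*v + 5)/(v^2 - v - 12)
(2) = (c + 1)/(c + 3)
(3) = j/(j^2 - 6*j + 8)
(4) = (3*d^2 - 9*d + 6)/(3*d^2 - 17*d + 20)
(5) = (l + 7)/(l - 6)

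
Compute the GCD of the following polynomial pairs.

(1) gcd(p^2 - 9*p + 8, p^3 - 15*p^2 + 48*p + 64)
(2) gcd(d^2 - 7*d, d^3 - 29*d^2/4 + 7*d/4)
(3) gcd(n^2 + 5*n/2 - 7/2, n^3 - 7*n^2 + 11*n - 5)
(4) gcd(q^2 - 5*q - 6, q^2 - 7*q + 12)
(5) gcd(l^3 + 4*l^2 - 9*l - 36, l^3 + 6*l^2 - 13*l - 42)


(1) = gcd((p - 8)*(p - 1), (p - 8)^2*(p + 1)) = p - 8
(2) = gcd(d*(d - 7), d*(d - 7)*(d - 1/4)) = d^2 - 7*d
(3) = gcd((n - 1)*(n + 7/2), (n - 5)*(n - 1)^2) = n - 1
(4) = 1
(5) = gcd((l - 3)*(l + 3)*(l + 4), (l - 3)*(l + 2)*(l + 7)) = l - 3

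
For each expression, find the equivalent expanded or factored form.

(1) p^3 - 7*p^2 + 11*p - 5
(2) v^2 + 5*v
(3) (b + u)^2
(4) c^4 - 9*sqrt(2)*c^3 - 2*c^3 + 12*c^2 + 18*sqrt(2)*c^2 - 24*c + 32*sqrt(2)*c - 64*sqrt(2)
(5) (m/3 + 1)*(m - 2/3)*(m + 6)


(1) = (p - 5)*(p - 1)^2
(2) = v*(v + 5)
(3) = b^2 + 2*b*u + u^2
(4) = (c - 2)*(c - 8*sqrt(2))*(c - 2*sqrt(2))*(c + sqrt(2))
(5) = m^3/3 + 25*m^2/9 + 4*m - 4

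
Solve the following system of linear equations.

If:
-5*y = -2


Then:
y = 2/5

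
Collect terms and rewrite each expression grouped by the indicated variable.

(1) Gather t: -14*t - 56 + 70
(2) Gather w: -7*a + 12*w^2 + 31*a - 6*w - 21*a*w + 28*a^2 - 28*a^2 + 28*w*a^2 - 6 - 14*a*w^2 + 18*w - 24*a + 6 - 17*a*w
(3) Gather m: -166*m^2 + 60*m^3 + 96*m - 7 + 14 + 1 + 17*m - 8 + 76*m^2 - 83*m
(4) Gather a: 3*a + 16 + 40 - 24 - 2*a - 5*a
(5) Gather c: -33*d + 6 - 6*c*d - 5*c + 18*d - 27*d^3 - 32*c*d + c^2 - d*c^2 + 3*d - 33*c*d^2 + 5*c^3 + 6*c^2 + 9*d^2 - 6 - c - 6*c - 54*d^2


(1) = 14 - 14*t
(2) = w^2*(12 - 14*a) + w*(28*a^2 - 38*a + 12)
(3) = 60*m^3 - 90*m^2 + 30*m
(4) = 32 - 4*a
(5) = 5*c^3 + c^2*(7 - d) + c*(-33*d^2 - 38*d - 12) - 27*d^3 - 45*d^2 - 12*d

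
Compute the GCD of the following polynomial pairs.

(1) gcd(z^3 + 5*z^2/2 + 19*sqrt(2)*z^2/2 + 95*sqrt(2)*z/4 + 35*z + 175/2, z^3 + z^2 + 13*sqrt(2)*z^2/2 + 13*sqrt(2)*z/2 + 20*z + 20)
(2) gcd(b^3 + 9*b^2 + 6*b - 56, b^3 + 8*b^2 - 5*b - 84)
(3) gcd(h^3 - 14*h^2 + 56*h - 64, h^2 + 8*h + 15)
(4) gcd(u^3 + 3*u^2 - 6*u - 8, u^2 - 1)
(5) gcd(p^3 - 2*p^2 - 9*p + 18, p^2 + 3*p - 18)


(1) = z + 5*sqrt(2)/2
(2) = gcd((b - 2)*(b + 4)*(b + 7), (b - 3)*(b + 4)*(b + 7)) = b^2 + 11*b + 28
(3) = 1
(4) = u + 1
(5) = gcd((p - 3)*(p - 2)*(p + 3), (p - 3)*(p + 6)) = p - 3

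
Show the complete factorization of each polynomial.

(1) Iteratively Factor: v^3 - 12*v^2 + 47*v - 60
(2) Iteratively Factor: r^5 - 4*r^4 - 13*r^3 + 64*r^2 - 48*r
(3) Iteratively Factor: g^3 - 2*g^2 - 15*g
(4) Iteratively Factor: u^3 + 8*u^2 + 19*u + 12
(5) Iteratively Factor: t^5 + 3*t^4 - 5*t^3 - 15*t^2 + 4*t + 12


(1) = (v - 5)*(v^2 - 7*v + 12) = (v - 5)*(v - 3)*(v - 4)
(2) = (r - 3)*(r^4 - r^3 - 16*r^2 + 16*r) = (r - 4)*(r - 3)*(r^3 + 3*r^2 - 4*r) = (r - 4)*(r - 3)*(r + 4)*(r^2 - r) = r*(r - 4)*(r - 3)*(r + 4)*(r - 1)
(3) = (g - 5)*(g^2 + 3*g) = (g - 5)*(g + 3)*(g)
(4) = (u + 4)*(u^2 + 4*u + 3) = (u + 3)*(u + 4)*(u + 1)
(5) = (t - 1)*(t^4 + 4*t^3 - t^2 - 16*t - 12) = (t - 1)*(t + 2)*(t^3 + 2*t^2 - 5*t - 6) = (t - 1)*(t + 2)*(t + 3)*(t^2 - t - 2) = (t - 2)*(t - 1)*(t + 2)*(t + 3)*(t + 1)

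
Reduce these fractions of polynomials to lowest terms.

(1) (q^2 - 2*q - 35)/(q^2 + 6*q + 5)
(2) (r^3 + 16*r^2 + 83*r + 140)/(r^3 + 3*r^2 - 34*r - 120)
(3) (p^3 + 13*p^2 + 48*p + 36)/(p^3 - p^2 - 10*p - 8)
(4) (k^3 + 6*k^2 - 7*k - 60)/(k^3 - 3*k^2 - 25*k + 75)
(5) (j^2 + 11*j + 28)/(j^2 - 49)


(1) = (q - 7)/(q + 1)
(2) = (r + 7)/(r - 6)
(3) = (p^2 + 12*p + 36)/(p^2 - 2*p - 8)
(4) = (k + 4)/(k - 5)
(5) = (j + 4)/(j - 7)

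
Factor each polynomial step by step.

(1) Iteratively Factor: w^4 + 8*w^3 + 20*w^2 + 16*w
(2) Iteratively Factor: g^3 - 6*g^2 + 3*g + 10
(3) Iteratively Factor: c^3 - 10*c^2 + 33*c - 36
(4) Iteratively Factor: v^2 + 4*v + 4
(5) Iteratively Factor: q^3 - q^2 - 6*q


(1) = (w + 2)*(w^3 + 6*w^2 + 8*w) = (w + 2)*(w + 4)*(w^2 + 2*w) = (w + 2)^2*(w + 4)*(w)
(2) = (g - 5)*(g^2 - g - 2) = (g - 5)*(g - 2)*(g + 1)
(3) = (c - 3)*(c^2 - 7*c + 12) = (c - 3)^2*(c - 4)
(4) = (v + 2)*(v + 2)
(5) = (q + 2)*(q^2 - 3*q) = (q - 3)*(q + 2)*(q)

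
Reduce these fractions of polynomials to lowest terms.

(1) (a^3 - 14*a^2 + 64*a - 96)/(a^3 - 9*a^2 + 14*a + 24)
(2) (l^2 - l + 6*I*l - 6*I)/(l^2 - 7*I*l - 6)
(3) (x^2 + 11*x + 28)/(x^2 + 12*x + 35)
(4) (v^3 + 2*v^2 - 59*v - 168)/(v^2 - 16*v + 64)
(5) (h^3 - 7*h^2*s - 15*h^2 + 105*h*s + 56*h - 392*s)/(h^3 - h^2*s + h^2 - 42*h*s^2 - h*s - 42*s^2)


(1) = (a - 4)/(a + 1)
(2) = (l^2 + l*(-1 + 6*I) - 6*I)/(l^2 - 7*I*l - 6)
(3) = (x + 4)/(x + 5)
(4) = (v^2 + 10*v + 21)/(v - 8)
(5) = (h^2 - 15*h + 56)/(h^2 + 6*h*s + h + 6*s)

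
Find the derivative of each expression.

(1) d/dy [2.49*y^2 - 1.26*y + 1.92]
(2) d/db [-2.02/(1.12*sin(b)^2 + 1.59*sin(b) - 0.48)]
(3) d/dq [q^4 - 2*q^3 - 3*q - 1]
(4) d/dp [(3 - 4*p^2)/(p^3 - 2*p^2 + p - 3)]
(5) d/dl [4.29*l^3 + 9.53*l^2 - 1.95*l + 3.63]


(1) = 4.98*y - 1.26
(2) = (4.5248*sin(b) + 3.2118)*cos(b)/(1.12*sin(b)^2 + 1.59*sin(b) - 0.48)^2
(3) = 4*q^3 - 6*q^2 - 3
(4) = (4*p^4 - 13*p^2 + 36*p - 3)/(p^6 - 4*p^5 + 6*p^4 - 10*p^3 + 13*p^2 - 6*p + 9)
(5) = 12.87*l^2 + 19.06*l - 1.95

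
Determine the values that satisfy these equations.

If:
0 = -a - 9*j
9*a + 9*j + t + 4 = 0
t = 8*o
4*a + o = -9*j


Then:
a = 1/4
j = -1/36
o = -3/4
t = -6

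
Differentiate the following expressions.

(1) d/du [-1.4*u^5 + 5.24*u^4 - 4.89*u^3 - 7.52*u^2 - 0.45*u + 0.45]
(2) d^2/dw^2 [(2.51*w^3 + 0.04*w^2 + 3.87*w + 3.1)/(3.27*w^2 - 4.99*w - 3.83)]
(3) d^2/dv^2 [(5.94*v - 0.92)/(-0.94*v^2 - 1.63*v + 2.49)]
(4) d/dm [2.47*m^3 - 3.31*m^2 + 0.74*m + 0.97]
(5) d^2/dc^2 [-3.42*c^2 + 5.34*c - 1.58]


(1) = -7.0*u^4 + 20.96*u^3 - 14.67*u^2 - 15.04*u - 0.45
(2) = (271.937914*w^3 + 489.715926*w^2 + 208.221456*w + 85.278994)/(34.965783*w^6 - 160.072713*w^5 + 121.40856*w^4 + 250.720055*w^3 - 142.20024*w^2 - 219.593433*w - 56.181887)
(3) = (-(1.88*v + 1.63)*(3.76*v + 3.26)*(5.94*v - 0.92) + (33.5016*v + 17.6348)*(0.94*v^2 + 1.63*v - 2.49))/(0.94*v^2 + 1.63*v - 2.49)^3
(4) = 7.41*m^2 - 6.62*m + 0.74
(5) = -6.84000000000000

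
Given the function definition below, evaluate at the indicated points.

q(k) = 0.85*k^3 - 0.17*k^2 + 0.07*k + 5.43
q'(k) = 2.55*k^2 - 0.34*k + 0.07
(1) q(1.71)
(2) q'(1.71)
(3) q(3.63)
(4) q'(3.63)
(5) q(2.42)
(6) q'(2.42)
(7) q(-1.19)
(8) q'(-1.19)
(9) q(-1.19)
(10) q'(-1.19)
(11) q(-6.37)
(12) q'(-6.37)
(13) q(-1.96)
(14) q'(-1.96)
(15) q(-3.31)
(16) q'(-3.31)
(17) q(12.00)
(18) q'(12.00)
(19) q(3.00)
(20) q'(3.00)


(1) = 9.30
(2) = 6.95
(3) = 44.10
(4) = 32.44
(5) = 16.65
(6) = 14.18
(7) = 3.67
(8) = 4.09
(9) = 3.67
(10) = 4.09
(11) = -221.62
(12) = 105.71
(13) = -1.76
(14) = 10.53
(15) = -27.49
(16) = 29.13
(17) = 1450.59
(18) = 363.19
(19) = 27.06
(20) = 22.00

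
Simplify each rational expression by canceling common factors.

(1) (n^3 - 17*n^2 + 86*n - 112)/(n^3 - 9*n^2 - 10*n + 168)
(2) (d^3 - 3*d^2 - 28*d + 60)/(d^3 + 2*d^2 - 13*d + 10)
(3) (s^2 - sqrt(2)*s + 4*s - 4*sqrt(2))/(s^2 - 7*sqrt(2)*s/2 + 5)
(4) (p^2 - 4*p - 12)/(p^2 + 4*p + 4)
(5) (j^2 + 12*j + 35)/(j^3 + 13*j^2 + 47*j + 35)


(1) = (n^2 - 10*n + 16)/(n^2 - 2*n - 24)
(2) = (d - 6)/(d - 1)
(3) = (2*s + 8)/(2*s - 5*sqrt(2))
(4) = (p - 6)/(p + 2)
(5) = 1/(j + 1)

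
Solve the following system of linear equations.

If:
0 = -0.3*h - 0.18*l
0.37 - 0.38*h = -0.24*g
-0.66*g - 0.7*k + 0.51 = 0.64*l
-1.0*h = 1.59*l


Then:
g = -1.54
h = 0.00
k = 2.18
l = 0.00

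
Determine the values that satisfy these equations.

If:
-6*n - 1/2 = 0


Then:
n = -1/12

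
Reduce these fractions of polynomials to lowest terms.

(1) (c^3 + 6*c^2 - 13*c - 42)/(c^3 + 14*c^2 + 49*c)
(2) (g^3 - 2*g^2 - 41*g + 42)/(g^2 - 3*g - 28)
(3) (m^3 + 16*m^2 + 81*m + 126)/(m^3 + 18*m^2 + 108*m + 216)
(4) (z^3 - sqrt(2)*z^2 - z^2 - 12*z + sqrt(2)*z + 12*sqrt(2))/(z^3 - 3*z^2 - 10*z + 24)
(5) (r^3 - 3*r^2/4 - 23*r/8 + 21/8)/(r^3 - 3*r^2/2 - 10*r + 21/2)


(1) = (c^2 - c - 6)/(c^2 + 7*c)
(2) = (g^2 + 5*g - 6)/(g + 4)
(3) = (m^2 + 10*m + 21)/(m^2 + 12*m + 36)
(4) = (z - sqrt(2))/(z - 2)
(5) = (8*r^2 + 2*r - 21)/(8*r^2 - 4*r - 84)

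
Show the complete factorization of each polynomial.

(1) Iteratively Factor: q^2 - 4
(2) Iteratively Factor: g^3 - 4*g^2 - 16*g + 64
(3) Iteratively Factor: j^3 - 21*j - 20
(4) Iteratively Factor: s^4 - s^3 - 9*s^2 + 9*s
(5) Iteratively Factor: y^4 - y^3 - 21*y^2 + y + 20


(1) = (q + 2)*(q - 2)
(2) = (g - 4)*(g^2 - 16) = (g - 4)*(g + 4)*(g - 4)
(3) = (j + 1)*(j^2 - j - 20) = (j + 1)*(j + 4)*(j - 5)
(4) = (s + 3)*(s^3 - 4*s^2 + 3*s) = (s - 3)*(s + 3)*(s^2 - s) = s*(s - 3)*(s + 3)*(s - 1)
(5) = (y - 5)*(y^3 + 4*y^2 - y - 4) = (y - 5)*(y + 4)*(y^2 - 1) = (y - 5)*(y - 1)*(y + 4)*(y + 1)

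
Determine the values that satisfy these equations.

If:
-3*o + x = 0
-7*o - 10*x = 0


Then:
o = 0
x = 0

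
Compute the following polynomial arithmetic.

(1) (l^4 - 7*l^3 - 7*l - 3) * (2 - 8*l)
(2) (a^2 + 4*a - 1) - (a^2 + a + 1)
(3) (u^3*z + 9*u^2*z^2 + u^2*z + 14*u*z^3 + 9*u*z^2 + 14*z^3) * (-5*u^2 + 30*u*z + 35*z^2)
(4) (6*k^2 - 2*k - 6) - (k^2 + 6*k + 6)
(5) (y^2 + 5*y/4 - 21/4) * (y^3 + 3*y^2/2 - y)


(1) = -8*l^5 + 58*l^4 - 14*l^3 + 56*l^2 + 10*l - 6
(2) = 3*a - 2
(3) = -5*u^5*z - 15*u^4*z^2 - 5*u^4*z + 235*u^3*z^3 - 15*u^3*z^2 + 735*u^2*z^4 + 235*u^2*z^3 + 490*u*z^5 + 735*u*z^4 + 490*z^5
(4) = 5*k^2 - 8*k - 12
(5) = y^5 + 11*y^4/4 - 35*y^3/8 - 73*y^2/8 + 21*y/4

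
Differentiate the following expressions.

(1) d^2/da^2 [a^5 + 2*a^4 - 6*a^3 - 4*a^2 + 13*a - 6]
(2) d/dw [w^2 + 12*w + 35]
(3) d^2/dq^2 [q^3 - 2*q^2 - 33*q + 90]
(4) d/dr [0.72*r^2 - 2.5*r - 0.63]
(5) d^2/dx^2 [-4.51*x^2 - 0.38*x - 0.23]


(1) = 20*a^3 + 24*a^2 - 36*a - 8
(2) = 2*w + 12
(3) = 6*q - 4
(4) = 1.44*r - 2.5
(5) = -9.02000000000000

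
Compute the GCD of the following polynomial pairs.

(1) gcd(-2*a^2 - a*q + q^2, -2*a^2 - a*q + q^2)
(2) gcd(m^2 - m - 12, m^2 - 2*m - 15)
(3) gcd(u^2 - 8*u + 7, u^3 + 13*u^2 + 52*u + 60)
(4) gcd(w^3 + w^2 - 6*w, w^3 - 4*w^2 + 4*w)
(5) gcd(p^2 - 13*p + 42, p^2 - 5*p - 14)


(1) = -2*a^2 - a*q + q^2
(2) = m + 3
(3) = 1
(4) = gcd(w*(w - 2)*(w + 3), w*(w - 2)^2) = w^2 - 2*w
(5) = gcd((p - 7)*(p - 6), (p - 7)*(p + 2)) = p - 7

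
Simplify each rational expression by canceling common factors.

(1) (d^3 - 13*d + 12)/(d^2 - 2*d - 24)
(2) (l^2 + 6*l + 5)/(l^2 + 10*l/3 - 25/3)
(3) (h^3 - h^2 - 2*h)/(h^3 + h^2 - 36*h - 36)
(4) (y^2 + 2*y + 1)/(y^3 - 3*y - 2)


(1) = (d^2 - 4*d + 3)/(d - 6)
(2) = (3*l + 3)/(3*l - 5)
(3) = (h^2 - 2*h)/(h^2 - 36)
(4) = 1/(y - 2)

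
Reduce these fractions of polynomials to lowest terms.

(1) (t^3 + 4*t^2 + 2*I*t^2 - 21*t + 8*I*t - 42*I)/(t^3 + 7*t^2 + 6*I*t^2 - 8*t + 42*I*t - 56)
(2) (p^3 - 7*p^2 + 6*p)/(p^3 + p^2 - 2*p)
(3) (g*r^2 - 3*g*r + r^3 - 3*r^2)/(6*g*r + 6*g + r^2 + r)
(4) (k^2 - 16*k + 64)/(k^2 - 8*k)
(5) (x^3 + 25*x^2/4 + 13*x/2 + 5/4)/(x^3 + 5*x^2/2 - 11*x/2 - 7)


(1) = (t - 3)/(t + 4*I)
(2) = (p - 6)/(p + 2)
(3) = (g*r^2 - 3*g*r + r^3 - 3*r^2)/(6*g*r + 6*g + r^2 + r)
(4) = (k - 8)/k
(5) = (4*x^2 + 21*x + 5)/(4*x^2 + 6*x - 28)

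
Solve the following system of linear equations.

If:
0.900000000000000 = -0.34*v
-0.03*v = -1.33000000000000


Then:
No Solution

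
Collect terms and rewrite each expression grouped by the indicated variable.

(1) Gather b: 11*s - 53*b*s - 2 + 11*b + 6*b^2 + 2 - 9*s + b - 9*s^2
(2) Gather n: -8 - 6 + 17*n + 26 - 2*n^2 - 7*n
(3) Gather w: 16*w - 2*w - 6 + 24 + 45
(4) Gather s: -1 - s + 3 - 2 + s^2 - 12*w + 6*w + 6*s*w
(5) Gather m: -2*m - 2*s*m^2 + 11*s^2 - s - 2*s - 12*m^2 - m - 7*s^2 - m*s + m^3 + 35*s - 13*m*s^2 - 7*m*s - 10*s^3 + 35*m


(1) = 6*b^2 + b*(12 - 53*s) - 9*s^2 + 2*s
(2) = -2*n^2 + 10*n + 12
(3) = 14*w + 63
(4) = s^2 + s*(6*w - 1) - 6*w
(5) = m^3 + m^2*(-2*s - 12) + m*(-13*s^2 - 8*s + 32) - 10*s^3 + 4*s^2 + 32*s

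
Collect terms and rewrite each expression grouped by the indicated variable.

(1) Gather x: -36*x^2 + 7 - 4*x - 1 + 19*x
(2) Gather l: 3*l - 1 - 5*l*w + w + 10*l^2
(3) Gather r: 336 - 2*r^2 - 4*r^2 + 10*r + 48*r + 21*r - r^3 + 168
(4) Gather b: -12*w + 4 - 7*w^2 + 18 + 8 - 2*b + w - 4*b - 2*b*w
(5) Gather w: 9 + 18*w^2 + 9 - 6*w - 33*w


(1) = -36*x^2 + 15*x + 6
(2) = 10*l^2 + l*(3 - 5*w) + w - 1
(3) = -r^3 - 6*r^2 + 79*r + 504
(4) = b*(-2*w - 6) - 7*w^2 - 11*w + 30
(5) = 18*w^2 - 39*w + 18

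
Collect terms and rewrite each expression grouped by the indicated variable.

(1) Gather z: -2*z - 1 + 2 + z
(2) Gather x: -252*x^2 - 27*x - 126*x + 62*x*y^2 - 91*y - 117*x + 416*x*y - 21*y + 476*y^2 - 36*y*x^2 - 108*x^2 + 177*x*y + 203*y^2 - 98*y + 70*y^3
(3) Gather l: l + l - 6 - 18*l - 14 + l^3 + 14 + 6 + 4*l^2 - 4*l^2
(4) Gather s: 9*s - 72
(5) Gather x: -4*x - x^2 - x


(1) = 1 - z
(2) = x^2*(-36*y - 360) + x*(62*y^2 + 593*y - 270) + 70*y^3 + 679*y^2 - 210*y
(3) = l^3 - 16*l
(4) = 9*s - 72
(5) = -x^2 - 5*x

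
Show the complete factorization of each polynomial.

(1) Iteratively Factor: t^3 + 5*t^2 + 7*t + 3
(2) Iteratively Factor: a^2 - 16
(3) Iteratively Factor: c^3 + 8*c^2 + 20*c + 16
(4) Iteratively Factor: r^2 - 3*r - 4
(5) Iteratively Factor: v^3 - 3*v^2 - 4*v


(1) = (t + 1)*(t^2 + 4*t + 3) = (t + 1)^2*(t + 3)
(2) = (a - 4)*(a + 4)
(3) = (c + 4)*(c^2 + 4*c + 4) = (c + 2)*(c + 4)*(c + 2)
(4) = (r + 1)*(r - 4)
(5) = (v + 1)*(v^2 - 4*v) = v*(v + 1)*(v - 4)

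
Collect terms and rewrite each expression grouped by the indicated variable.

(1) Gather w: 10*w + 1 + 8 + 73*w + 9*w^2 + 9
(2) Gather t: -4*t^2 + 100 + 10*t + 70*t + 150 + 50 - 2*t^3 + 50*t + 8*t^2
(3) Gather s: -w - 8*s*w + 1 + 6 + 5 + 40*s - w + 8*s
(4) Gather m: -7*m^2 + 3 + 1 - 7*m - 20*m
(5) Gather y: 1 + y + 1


(1) = 9*w^2 + 83*w + 18
(2) = -2*t^3 + 4*t^2 + 130*t + 300
(3) = s*(48 - 8*w) - 2*w + 12
(4) = -7*m^2 - 27*m + 4
(5) = y + 2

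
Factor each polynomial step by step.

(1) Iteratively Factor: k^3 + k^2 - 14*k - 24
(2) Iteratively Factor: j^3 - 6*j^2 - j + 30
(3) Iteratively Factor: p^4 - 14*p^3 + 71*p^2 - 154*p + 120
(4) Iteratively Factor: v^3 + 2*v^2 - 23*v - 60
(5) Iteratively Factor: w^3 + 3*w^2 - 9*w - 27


(1) = (k - 4)*(k^2 + 5*k + 6) = (k - 4)*(k + 2)*(k + 3)
(2) = (j - 3)*(j^2 - 3*j - 10) = (j - 5)*(j - 3)*(j + 2)
(3) = (p - 4)*(p^3 - 10*p^2 + 31*p - 30) = (p - 5)*(p - 4)*(p^2 - 5*p + 6) = (p - 5)*(p - 4)*(p - 3)*(p - 2)
(4) = (v + 4)*(v^2 - 2*v - 15) = (v - 5)*(v + 4)*(v + 3)
(5) = (w - 3)*(w^2 + 6*w + 9) = (w - 3)*(w + 3)*(w + 3)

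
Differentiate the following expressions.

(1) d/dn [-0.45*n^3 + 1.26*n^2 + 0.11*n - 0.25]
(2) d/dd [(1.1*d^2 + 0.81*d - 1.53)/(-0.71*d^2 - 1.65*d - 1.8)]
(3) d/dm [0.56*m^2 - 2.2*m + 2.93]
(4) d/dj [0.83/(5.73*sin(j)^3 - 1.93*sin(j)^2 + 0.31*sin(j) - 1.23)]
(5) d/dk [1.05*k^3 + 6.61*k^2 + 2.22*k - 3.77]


(1) = -1.35*n^2 + 2.52*n + 0.11
(2) = (-1.2399*d^2 - 6.1326*d - 3.9825)/(0.5041*d^4 + 2.343*d^3 + 5.2785*d^2 + 5.94*d + 3.24)
(3) = 1.12*m - 2.2
(4) = (-14.2677*sin(j)^2 + 3.2038*sin(j) - 0.2573)*cos(j)/(5.73*sin(j)^3 - 1.93*sin(j)^2 + 0.31*sin(j) - 1.23)^2
(5) = 3.15*k^2 + 13.22*k + 2.22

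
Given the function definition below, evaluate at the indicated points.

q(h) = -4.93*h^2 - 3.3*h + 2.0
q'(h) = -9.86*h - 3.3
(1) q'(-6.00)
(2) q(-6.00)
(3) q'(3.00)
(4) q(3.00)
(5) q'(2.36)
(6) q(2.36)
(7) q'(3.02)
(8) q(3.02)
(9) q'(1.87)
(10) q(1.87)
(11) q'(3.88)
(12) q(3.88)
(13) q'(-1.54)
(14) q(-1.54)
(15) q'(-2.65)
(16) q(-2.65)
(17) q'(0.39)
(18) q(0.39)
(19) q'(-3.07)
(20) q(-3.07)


(1) = 55.86
(2) = -155.68
(3) = -32.88
(4) = -52.27
(5) = -26.57
(6) = -33.25
(7) = -33.08
(8) = -52.93
(9) = -21.74
(10) = -21.41
(11) = -41.56
(12) = -85.02
(13) = 11.88
(14) = -4.61
(15) = 22.83
(16) = -23.88
(17) = -7.15
(18) = -0.04
(19) = 26.97
(20) = -34.33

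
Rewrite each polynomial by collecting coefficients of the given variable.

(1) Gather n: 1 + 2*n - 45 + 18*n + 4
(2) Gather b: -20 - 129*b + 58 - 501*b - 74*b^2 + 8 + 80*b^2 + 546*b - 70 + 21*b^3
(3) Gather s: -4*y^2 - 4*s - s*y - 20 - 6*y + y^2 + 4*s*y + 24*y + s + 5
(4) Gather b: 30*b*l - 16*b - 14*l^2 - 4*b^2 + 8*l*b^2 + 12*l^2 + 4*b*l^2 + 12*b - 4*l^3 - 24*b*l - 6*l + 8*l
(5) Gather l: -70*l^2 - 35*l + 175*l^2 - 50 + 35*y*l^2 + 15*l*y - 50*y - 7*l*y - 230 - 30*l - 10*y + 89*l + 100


(1) = 20*n - 40
(2) = 21*b^3 + 6*b^2 - 84*b - 24
(3) = s*(3*y - 3) - 3*y^2 + 18*y - 15
(4) = b^2*(8*l - 4) + b*(4*l^2 + 6*l - 4) - 4*l^3 - 2*l^2 + 2*l
(5) = l^2*(35*y + 105) + l*(8*y + 24) - 60*y - 180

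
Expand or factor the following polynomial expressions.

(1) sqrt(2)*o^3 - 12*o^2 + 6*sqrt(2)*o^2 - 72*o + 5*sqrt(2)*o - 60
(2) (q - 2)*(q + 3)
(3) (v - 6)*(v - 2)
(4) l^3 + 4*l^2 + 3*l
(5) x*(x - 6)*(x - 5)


(1) = (o + 5)*(o - 6*sqrt(2))*(sqrt(2)*o + sqrt(2))
(2) = q^2 + q - 6
(3) = v^2 - 8*v + 12
(4) = l*(l + 1)*(l + 3)
(5) = x^3 - 11*x^2 + 30*x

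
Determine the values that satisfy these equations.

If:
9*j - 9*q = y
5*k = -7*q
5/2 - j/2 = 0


Then:
j = 5
k = 7*y/45 - 7
q = 5 - y/9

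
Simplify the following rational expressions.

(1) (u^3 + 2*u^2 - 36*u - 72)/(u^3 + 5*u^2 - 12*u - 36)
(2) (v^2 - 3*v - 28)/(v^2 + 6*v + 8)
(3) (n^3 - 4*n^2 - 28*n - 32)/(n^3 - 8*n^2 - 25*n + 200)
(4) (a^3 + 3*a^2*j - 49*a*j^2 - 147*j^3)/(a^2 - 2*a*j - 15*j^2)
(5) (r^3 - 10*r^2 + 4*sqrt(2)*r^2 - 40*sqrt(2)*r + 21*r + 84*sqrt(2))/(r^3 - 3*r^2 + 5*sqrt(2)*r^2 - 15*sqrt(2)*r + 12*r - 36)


(1) = (u - 6)/(u - 3)
(2) = (v - 7)/(v + 2)
(3) = (n^2 + 4*n + 4)/(n^2 - 25)
(4) = (a^2 - 49*j^2)/(a - 5*j)
(5) = (r^2 + r*(-7 + 4*sqrt(2)) - 28*sqrt(2))/(r^2 + 5*sqrt(2)*r + 12)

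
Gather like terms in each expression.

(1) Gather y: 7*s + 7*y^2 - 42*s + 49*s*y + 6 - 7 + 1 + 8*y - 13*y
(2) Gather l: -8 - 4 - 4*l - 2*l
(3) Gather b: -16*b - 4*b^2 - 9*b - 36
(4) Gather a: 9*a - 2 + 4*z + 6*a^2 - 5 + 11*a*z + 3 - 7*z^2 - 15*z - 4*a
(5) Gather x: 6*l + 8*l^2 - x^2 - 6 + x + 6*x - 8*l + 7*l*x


(1) = -35*s + 7*y^2 + y*(49*s - 5)
(2) = -6*l - 12
(3) = -4*b^2 - 25*b - 36
(4) = 6*a^2 + a*(11*z + 5) - 7*z^2 - 11*z - 4
(5) = 8*l^2 - 2*l - x^2 + x*(7*l + 7) - 6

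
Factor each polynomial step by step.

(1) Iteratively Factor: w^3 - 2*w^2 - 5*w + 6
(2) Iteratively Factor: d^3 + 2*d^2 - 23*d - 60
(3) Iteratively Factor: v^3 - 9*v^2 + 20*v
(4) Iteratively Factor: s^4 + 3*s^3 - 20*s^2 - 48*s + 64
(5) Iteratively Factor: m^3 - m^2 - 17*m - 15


(1) = (w - 3)*(w^2 + w - 2) = (w - 3)*(w - 1)*(w + 2)
(2) = (d + 3)*(d^2 - d - 20) = (d + 3)*(d + 4)*(d - 5)
(3) = (v)*(v^2 - 9*v + 20) = v*(v - 5)*(v - 4)
(4) = (s + 4)*(s^3 - s^2 - 16*s + 16) = (s - 1)*(s + 4)*(s^2 - 16) = (s - 1)*(s + 4)^2*(s - 4)
(5) = (m + 3)*(m^2 - 4*m - 5) = (m + 1)*(m + 3)*(m - 5)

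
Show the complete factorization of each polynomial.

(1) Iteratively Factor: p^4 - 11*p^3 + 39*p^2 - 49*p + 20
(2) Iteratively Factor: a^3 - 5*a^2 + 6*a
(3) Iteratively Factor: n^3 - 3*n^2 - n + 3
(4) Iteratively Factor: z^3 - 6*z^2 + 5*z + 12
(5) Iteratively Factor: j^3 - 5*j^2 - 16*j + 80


(1) = (p - 5)*(p^3 - 6*p^2 + 9*p - 4) = (p - 5)*(p - 4)*(p^2 - 2*p + 1) = (p - 5)*(p - 4)*(p - 1)*(p - 1)
(2) = (a - 2)*(a^2 - 3*a) = (a - 3)*(a - 2)*(a)
(3) = (n - 3)*(n^2 - 1) = (n - 3)*(n + 1)*(n - 1)
(4) = (z - 4)*(z^2 - 2*z - 3) = (z - 4)*(z - 3)*(z + 1)
(5) = (j - 5)*(j^2 - 16) = (j - 5)*(j - 4)*(j + 4)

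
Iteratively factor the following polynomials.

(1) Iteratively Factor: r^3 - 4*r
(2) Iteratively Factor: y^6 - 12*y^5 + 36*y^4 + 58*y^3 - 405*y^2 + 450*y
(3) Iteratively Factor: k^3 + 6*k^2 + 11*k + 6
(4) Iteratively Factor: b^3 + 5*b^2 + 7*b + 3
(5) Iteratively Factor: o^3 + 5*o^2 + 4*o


(1) = (r - 2)*(r^2 + 2*r) = (r - 2)*(r + 2)*(r)
(2) = (y - 2)*(y^5 - 10*y^4 + 16*y^3 + 90*y^2 - 225*y) = (y - 5)*(y - 2)*(y^4 - 5*y^3 - 9*y^2 + 45*y) = (y - 5)*(y - 2)*(y + 3)*(y^3 - 8*y^2 + 15*y) = (y - 5)*(y - 3)*(y - 2)*(y + 3)*(y^2 - 5*y) = y*(y - 5)*(y - 3)*(y - 2)*(y + 3)*(y - 5)
(3) = (k + 2)*(k^2 + 4*k + 3) = (k + 2)*(k + 3)*(k + 1)
(4) = (b + 1)*(b^2 + 4*b + 3) = (b + 1)*(b + 3)*(b + 1)
(5) = (o)*(o^2 + 5*o + 4) = o*(o + 1)*(o + 4)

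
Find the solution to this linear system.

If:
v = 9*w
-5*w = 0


Then:
v = 0
w = 0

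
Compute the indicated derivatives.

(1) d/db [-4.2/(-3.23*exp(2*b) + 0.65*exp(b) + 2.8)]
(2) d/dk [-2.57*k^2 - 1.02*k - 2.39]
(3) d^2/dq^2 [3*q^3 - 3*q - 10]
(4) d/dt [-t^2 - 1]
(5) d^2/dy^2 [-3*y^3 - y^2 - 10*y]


(1) = (2.73 - 27.132*exp(b))*exp(b)/(-3.23*exp(2*b) + 0.65*exp(b) + 2.8)^2
(2) = -5.14*k - 1.02
(3) = 18*q
(4) = -2*t
(5) = -18*y - 2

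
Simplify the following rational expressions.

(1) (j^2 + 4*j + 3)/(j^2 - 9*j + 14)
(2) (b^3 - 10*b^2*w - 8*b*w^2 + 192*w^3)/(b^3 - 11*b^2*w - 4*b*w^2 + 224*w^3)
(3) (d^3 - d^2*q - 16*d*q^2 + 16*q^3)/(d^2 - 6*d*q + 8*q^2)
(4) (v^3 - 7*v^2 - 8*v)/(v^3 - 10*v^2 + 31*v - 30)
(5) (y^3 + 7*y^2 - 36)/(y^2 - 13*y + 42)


(1) = (j^2 + 4*j + 3)/(j^2 - 9*j + 14)
(2) = (-b + 6*w)/(-b + 7*w)
(3) = (-d^2 - 3*d*q + 4*q^2)/(-d + 2*q)
(4) = (v^3 - 7*v^2 - 8*v)/(v^3 - 10*v^2 + 31*v - 30)
(5) = (y^3 + 7*y^2 - 36)/(y^2 - 13*y + 42)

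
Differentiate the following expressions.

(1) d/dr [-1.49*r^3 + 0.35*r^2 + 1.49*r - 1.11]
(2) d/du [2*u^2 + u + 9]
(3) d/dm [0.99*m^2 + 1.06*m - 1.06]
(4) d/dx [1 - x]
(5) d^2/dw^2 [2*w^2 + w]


(1) = -4.47*r^2 + 0.7*r + 1.49
(2) = 4*u + 1
(3) = 1.98*m + 1.06
(4) = -1
(5) = 4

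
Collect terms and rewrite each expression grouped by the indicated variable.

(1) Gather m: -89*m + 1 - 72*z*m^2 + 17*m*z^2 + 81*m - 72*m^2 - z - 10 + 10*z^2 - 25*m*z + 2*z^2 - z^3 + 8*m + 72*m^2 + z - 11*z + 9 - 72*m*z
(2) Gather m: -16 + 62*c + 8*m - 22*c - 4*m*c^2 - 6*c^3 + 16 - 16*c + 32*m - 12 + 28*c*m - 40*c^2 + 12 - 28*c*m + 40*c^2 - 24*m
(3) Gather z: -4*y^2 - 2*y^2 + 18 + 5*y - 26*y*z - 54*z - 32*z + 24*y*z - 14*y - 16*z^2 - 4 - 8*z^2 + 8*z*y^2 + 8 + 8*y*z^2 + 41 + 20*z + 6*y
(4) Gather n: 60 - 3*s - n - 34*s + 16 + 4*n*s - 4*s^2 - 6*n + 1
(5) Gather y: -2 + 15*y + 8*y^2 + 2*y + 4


(1) = -72*m^2*z + m*(17*z^2 - 97*z) - z^3 + 12*z^2 - 11*z
(2) = -6*c^3 + 24*c + m*(16 - 4*c^2)
(3) = -6*y^2 - 3*y + z^2*(8*y - 24) + z*(8*y^2 - 2*y - 66) + 63
(4) = n*(4*s - 7) - 4*s^2 - 37*s + 77
(5) = 8*y^2 + 17*y + 2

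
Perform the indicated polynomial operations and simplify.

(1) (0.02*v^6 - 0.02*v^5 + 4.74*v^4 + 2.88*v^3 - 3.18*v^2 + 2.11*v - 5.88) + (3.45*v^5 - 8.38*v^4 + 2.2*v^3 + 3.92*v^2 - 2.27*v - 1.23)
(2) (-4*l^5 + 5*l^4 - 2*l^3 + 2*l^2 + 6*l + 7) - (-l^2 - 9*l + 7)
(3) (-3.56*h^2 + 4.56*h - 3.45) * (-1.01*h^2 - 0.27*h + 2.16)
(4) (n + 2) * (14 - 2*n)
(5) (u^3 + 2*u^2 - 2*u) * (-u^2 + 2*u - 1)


(1) = 0.02*v^6 + 3.43*v^5 - 3.64*v^4 + 5.08*v^3 + 0.74*v^2 - 0.16*v - 7.11
(2) = -4*l^5 + 5*l^4 - 2*l^3 + 3*l^2 + 15*l
(3) = 3.5956*h^4 - 3.6444*h^3 - 5.4363*h^2 + 10.7811*h - 7.452
(4) = -2*n^2 + 10*n + 28
(5) = -u^5 + 5*u^3 - 6*u^2 + 2*u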